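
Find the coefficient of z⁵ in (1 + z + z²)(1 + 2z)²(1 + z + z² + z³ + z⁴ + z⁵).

27

(1 + z + z²) has coefficients 1,1,1 for degrees 0…2.
(1 + 2z)² has coefficients 1,4,4,0,0,0 for degrees 0…5.
Finally multiplying by (1 + z + z² + z³ + z⁴ + z⁵), the product of all factors after the first has coefficients 1,5,9,9,9,9 for degrees 0…5.
[z⁵] = 1·9 + 1·9 + 1·9 = 27.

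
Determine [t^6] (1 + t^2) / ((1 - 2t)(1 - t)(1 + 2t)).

The denominator gives the recurrence a_n = a_(n−1) + 4a_(n−2) − 4a_(n−3) for n ≥ 3; the numerator fixes a_0 = 1, a_1 = 1, a_2 = 6.
Iterating: 1, 1, 6, 6, 26, 26, 106, so a_6 = 106.

106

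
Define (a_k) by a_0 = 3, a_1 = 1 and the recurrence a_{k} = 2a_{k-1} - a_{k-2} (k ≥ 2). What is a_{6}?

-9

The ordinary generating function has denominator 1 - 2y + y^2.
Iterating the recurrence: a_0,…,a_{6} = 3, 1, -1, -3, -5, -7, -9.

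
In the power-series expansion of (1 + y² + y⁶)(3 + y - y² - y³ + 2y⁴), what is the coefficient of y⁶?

(1 + y² + y⁶) has coefficients 1,0,1,0,0,0,1 for degrees 0…6.
(3 + y - y² - y³ + 2y⁴) has coefficients 3,1,-1,-1,2,0,0 for degrees 0…6.
[y⁶] = 1·0 + 1·2 + 1·3 = 5.

5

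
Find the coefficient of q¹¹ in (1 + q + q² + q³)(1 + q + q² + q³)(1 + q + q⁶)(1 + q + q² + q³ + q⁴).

(1 + q + q² + q³) has coefficients 1,1,1,1 for degrees 0…3.
(1 + q + q² + q³) has coefficients 1,1,1,1,0,0,0,0,0,0,0,0 for degrees 0…11.
Multiplying by (1 + q + q⁶) gives running coefficients 1,2,2,2,1,0,1,1,1,1,0,0 for degrees 0…11.
Finally multiplying by (1 + q + q² + q³ + q⁴), the product of all factors after the first has coefficients 1,3,5,7,8,7,6,5,4,4,4,3 for degrees 0…11.
[q¹¹] = 1·3 + 1·4 + 1·4 + 1·4 = 15.

15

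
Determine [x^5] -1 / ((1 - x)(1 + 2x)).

Partial fractions give a closed form: a_n = (-1/3)·1^n + (-2/3)·(-2)^n.
At n = 5: a_5 = 21.

21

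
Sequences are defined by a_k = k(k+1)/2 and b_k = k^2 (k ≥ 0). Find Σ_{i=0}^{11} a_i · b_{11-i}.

The convolution is the t^11 coefficient of A(t)B(t).
Σ = 0·121 + 1·100 + 3·81 + 6·64 + 10·49 + 15·36 + 21·25 + 28·16 + 36·9 + 45·4 + 55·1 + 66·0 = 3289.

3289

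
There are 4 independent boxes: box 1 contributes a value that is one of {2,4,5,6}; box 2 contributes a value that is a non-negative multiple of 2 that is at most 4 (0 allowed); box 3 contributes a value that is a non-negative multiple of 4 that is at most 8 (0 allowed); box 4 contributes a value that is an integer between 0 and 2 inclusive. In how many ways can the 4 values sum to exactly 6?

7

The generating function for the choices is (y^2 + y^4 + y^5 + y^6)·(1 + y^2 + y^4)·(1 + y^4 + y^8)·(1 + y + y^2); the count is [y^6].
(y^2 + y^4 + y^5 + y^6) has coefficients 0,0,1,0,1,1,1 for degrees 0…6.
(1 + y^2 + y^4) has coefficients 1,0,1,0,1,0,0 for degrees 0…6.
Multiplying by (1 + y^4 + y^8) gives running coefficients 1,0,1,0,2,0,1 for degrees 0…6.
Finally multiplying by (1 + y + y^2), the product of all factors after the first has coefficients 1,1,2,1,3,2,3 for degrees 0…6.
[y^6] = 1·3 + 1·2 + 1·1 + 1·1 = 7.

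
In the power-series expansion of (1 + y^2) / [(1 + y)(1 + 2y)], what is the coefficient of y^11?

The denominator gives the recurrence a_n = −3a_(n−1) − 2a_(n−2) for n ≥ 3; the numerator fixes a_0 = 1, a_1 = -3, a_2 = 8.
Iterating: 1, -3, 8, -18, 38, -78, 158, -318, 638, -1278, 2558, -5118, so a_11 = -5118.

-5118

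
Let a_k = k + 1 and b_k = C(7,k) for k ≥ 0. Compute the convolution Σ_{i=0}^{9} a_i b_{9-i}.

Write out a_i and b_{9-i} for i = 0,…,9 and sum the products.
Σ = 1·0 + 2·0 + 3·1 + 4·7 + 5·21 + 6·35 + 7·35 + 8·21 + 9·7 + 10·1 = 832.

832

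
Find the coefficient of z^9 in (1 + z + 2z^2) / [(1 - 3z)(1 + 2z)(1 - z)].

Partial fractions give a closed form: a_n = (7/5)·3^n + (4/15)·(-2)^n + (-2/3)·1^n.
At n = 9: a_9 = 27419.

27419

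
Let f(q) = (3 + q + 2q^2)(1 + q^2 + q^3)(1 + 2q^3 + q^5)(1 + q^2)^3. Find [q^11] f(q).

(3 + q + 2q^2) has coefficients 3,1,2 for degrees 0…2.
(1 + q^2 + q^3) has coefficients 1,0,1,1,0,0,0,0,0,0,0,0 for degrees 0…11.
Multiplying by (1 + 2q^3 + q^5) gives running coefficients 1,0,1,3,0,3,2,1,1,0,0,0 for degrees 0…11.
Finally multiplying by (1 + q^2)^3, the product of all factors after the first has coefficients 1,0,4,3,6,12,6,19,8,15,9,6 for degrees 0…11.
[q^11] = 3·6 + 1·9 + 2·15 = 57.

57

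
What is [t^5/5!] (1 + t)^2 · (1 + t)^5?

The EGF product rule gives c_5 = Σ_{k_1+k_2=5} C(5; k_1,k_2) · ∏ g_i(k_i), where (1+t)^2 gives the falling factorial (2)_k; (1+t)^5 gives the falling factorial (5)_k.
g_1(k) for k = 0…5: 1, 2, 2, 0, 0, 0.
g_2(k) for k = 0…5: 1, 5, 20, 60, 120, 120.
c_5 = Σ_k C(5,k)·g_1(k)·g_2(5−k) = 1·1·120 + 5·2·120 + 10·2·60 = 120 + 1200 + 1200 = 2520.

2520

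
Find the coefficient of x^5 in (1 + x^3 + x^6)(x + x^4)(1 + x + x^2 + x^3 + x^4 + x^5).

3

(1 + x^3 + x^6) has coefficients 1,0,0,1,0,0 for degrees 0…5.
(x + x^4) has coefficients 0,1,0,0,1,0 for degrees 0…5.
Finally multiplying by (1 + x + x^2 + x^3 + x^4 + x^5), the product of all factors after the first has coefficients 0,1,1,1,2,2 for degrees 0…5.
[x^5] = 1·2 + 1·1 = 3.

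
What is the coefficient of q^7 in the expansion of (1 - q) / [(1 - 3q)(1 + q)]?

1093

Partial fractions give a closed form: a_n = (1/2)·3^n + (1/2)·(-1)^n.
At n = 7: a_7 = 1093.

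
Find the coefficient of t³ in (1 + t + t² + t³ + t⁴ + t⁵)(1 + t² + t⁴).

(1 + t + t² + t³ + t⁴ + t⁵) has coefficients 1,1,1,1 for degrees 0…3.
(1 + t² + t⁴) has coefficients 1,0,1,0 for degrees 0…3.
[t³] = 1·0 + 1·1 + 1·0 + 1·1 = 2.

2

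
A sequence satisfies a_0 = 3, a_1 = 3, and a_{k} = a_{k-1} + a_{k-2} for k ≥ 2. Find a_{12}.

699

The ordinary generating function has denominator 1 - t - t^2.
Iterating the recurrence: a_0,…,a_{12} = 3, 3, 6, 9, 15, 24, 39, 63, 102, 165, 267, 432, 699.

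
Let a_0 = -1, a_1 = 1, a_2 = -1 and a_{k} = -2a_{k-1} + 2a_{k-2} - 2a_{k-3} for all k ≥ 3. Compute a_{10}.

-9856

The ordinary generating function has denominator 1 + 2q - 2q^2 + 2q^3.
Iterating the recurrence: a_0,…,a_{10} = -1, 1, -1, 6, -16, 46, -136, 396, -1156, 3376, -9856.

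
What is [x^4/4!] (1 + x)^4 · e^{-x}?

The EGF product rule gives c_4 = Σ_{k_1+k_2=4} C(4; k_1,k_2) · ∏ g_i(k_i), where (1+x)^4 gives the falling factorial (4)_k; e^{-x} gives (-1)^k.
g_1(k) for k = 0…4: 1, 4, 12, 24, 24.
g_2(k) for k = 0…4: 1, -1, 1, -1, 1.
c_4 = Σ_k C(4,k)·g_1(k)·g_2(4−k) = 1·1·1 + 4·4·(-1) + 6·12·1 + 4·24·(-1) + 1·24·1 = 1 − 16 + 72 − 96 + 24 = -15.

-15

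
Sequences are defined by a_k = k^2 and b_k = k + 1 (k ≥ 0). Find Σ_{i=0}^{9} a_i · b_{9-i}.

This is [x^9] in the product of the two ordinary generating functions.
Σ = 0·10 + 1·9 + 4·8 + 9·7 + 16·6 + 25·5 + 36·4 + 49·3 + 64·2 + 81·1 = 825.

825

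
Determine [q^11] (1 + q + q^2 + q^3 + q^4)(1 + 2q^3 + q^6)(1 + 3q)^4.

417

(1 + q + q^2 + q^3 + q^4) has coefficients 1,1,1,1,1 for degrees 0…4.
(1 + 2q^3 + q^6) has coefficients 1,0,0,2,0,0,1,0,0,0,0,0 for degrees 0…11.
Finally multiplying by (1 + 3q)^4, the product of all factors after the first has coefficients 1,12,54,110,105,108,217,174,54,108,81,0 for degrees 0…11.
[q^11] = 1·0 + 1·81 + 1·108 + 1·54 + 1·174 = 417.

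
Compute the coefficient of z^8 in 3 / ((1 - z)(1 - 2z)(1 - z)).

The denominator gives the recurrence a_n = 4a_(n−1) − 5a_(n−2) + 2a_(n−3) for n ≥ 3; the numerator fixes a_0 = 3, a_1 = 12, a_2 = 33.
Iterating: 3, 12, 33, 78, 171, 360, 741, 1506, 3039, so a_8 = 3039.

3039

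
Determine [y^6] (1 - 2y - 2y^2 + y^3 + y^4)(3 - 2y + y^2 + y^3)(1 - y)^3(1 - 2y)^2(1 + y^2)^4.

(1 - 2y - 2y^2 + y^3 + y^4) has coefficients 1,-2,-2,1,1 for degrees 0…4.
(3 - 2y + y^2 + y^3) has coefficients 3,-2,1,1,0,0,0 for degrees 0…6.
Multiplying by (1 - y)^3 gives running coefficients 3,-11,16,-11,2,2,-1 for degrees 0…6.
Multiplying by (1 - 2y)^2 gives running coefficients 3,-23,72,-119,110,-50,-1 for degrees 0…6.
Finally multiplying by (1 + y^2)^4, the product of all factors after the first has coefficients 3,-23,84,-211,416,-664,883 for degrees 0…6.
[y^6] = 1·883 − 2·(-664) − 2·416 + 1·(-211) + 1·84 = 1252.

1252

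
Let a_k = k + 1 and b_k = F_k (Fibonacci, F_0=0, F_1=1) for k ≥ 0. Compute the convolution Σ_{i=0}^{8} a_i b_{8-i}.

133

The convolution is the t^8 coefficient of A(t)B(t).
Σ = 1·21 + 2·13 + 3·8 + 4·5 + 5·3 + 6·2 + 7·1 + 8·1 + 9·0 = 133.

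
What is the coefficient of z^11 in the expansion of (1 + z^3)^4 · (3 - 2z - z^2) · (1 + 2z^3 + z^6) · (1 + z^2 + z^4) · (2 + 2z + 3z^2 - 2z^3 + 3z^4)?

-18

(1 + z^3)^4 has coefficients 1,0,0,4,0,0,6,0,0,4,0,0 for degrees 0…11.
(3 - 2z - z^2) has coefficients 3,-2,-1,0,0,0,0,0,0,0,0,0 for degrees 0…11.
Multiplying by (1 + 2z^3 + z^6) gives running coefficients 3,-2,-1,6,-4,-2,3,-2,-1,0,0,0 for degrees 0…11.
Multiplying by (1 + z^2 + z^4) gives running coefficients 3,-2,2,4,-2,2,-2,2,-2,-4,2,-2 for degrees 0…11.
Finally multiplying by (2 + 2z + 3z^2 - 2z^3 + 3z^4), the product of all factors after the first has coefficients 6,2,9,0,23,2,-8,22,-16,4,-20,-2 for degrees 0…11.
[z^11] = 1·(-2) + 4·(-16) + 6·2 + 4·9 = -18.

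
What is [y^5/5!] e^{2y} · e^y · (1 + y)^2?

1593

The EGF product rule gives c_5 = Σ_{k_1+k_2+k_3=5} C(5; k_1,k_2,k_3) · ∏ g_i(k_i), where e^{2y} gives (2)^k; e^y gives (1)^k; (1+y)^2 gives the falling factorial (2)_k.
g_1(k) for k = 0…5: 1, 2, 4, 8, 16, 32.
g_2(k) for k = 0…5: 1, 1, 1, 1, 1, 1.
g_3(k) for k = 0…5: 1, 2, 2, 0, 0, 0.
First combine the last two factors: h(k) = Σ_j C(k,j)·g_2(j)·g_3(k−j) for k = 0…5: 1, 3, 7, 13, 21, 31.
c_5 = Σ_k C(5,k)·g_1(k)·h(5−k) = 1·1·31 + 5·2·21 + 10·4·13 + 10·8·7 + 5·16·3 + 1·32·1 = 31 + 210 + 520 + 560 + 240 + 32 = 1593.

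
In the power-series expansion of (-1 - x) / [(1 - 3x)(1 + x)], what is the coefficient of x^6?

Partial fractions give a closed form: a_n = (-1)·3^n.
At n = 6: a_6 = -729.

-729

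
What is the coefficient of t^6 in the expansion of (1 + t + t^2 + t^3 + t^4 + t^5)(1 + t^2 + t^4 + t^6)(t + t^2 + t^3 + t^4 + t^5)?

(1 + t + t^2 + t^3 + t^4 + t^5) has coefficients 1,1,1,1,1,1 for degrees 0…5.
(1 + t^2 + t^4 + t^6) has coefficients 1,0,1,0,1,0,1 for degrees 0…6.
Finally multiplying by (t + t^2 + t^3 + t^4 + t^5), the product of all factors after the first has coefficients 0,1,1,2,2,3,2 for degrees 0…6.
[t^6] = 1·2 + 1·3 + 1·2 + 1·2 + 1·1 + 1·1 = 11.

11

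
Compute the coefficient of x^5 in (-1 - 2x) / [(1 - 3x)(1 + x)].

The denominator gives the recurrence a_n = 2a_(n−1) + 3a_(n−2) for n ≥ 2; the numerator fixes a_0 = -1, a_1 = -4.
Iterating: -1, -4, -11, -34, -101, -304, so a_5 = -304.

-304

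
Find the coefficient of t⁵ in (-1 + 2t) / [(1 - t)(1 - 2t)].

The denominator gives the recurrence a_n = 3a_(n−1) − 2a_(n−2) for n ≥ 3; the numerator fixes a_0 = -1, a_1 = -1, a_2 = -1.
Iterating: -1, -1, -1, -1, -1, -1, so a_5 = -1.

-1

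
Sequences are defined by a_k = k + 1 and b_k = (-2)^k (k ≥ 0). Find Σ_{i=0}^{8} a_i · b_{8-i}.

Write out a_i and b_{8-i} for i = 0,…,8 and sum the products.
Σ = 1·256 + 2·(-128) + 3·64 + 4·(-32) + 5·16 + 6·(-8) + 7·4 + 8·(-2) + 9·1 = 117.

117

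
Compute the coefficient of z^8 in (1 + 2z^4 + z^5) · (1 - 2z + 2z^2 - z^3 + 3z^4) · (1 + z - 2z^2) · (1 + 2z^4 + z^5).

6

(1 + 2z^4 + z^5) has coefficients 1,0,0,0,2,1 for degrees 0…5.
(1 - 2z + 2z^2 - z^3 + 3z^4) has coefficients 1,-2,2,-1,3,0,0,0,0 for degrees 0…8.
Multiplying by (1 + z - 2z^2) gives running coefficients 1,-1,-2,5,-2,5,-6,0,0 for degrees 0…8.
Finally multiplying by (1 + 2z^4 + z^5), the product of all factors after the first has coefficients 1,-1,-2,5,0,4,-11,8,1 for degrees 0…8.
[z^8] = 1·1 + 2·0 + 1·5 = 6.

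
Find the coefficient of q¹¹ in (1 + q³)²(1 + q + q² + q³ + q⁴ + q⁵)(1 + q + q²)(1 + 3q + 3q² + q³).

48

(1 + q³)² has coefficients 1,0,0,2,0,0,1 for degrees 0…6.
(1 + q + q² + q³ + q⁴ + q⁵) has coefficients 1,1,1,1,1,1,0,0,0,0,0,0 for degrees 0…11.
Multiplying by (1 + q + q²) gives running coefficients 1,2,3,3,3,3,2,1,0,0,0,0 for degrees 0…11.
Finally multiplying by (1 + 3q + 3q² + q³), the product of all factors after the first has coefficients 1,5,12,19,23,24,23,19,12,5,1,0 for degrees 0…11.
[q¹¹] = 1·0 + 2·12 + 1·24 = 48.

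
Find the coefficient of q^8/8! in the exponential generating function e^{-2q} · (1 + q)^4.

1536

The EGF product rule gives c_8 = Σ_{k_1+k_2=8} C(8; k_1,k_2) · ∏ g_i(k_i), where e^{-2q} gives (-2)^k; (1+q)^4 gives the falling factorial (4)_k.
g_1(k) for k = 0…8: 1, -2, 4, -8, 16, -32, 64, -128, 256.
g_2(k) for k = 0…8: 1, 4, 12, 24, 24, 0, 0, 0, 0.
c_8 = Σ_k C(8,k)·g_1(k)·g_2(8−k) = 70·16·24 + 56·(-32)·24 + 28·64·12 + 8·(-128)·4 + 1·256·1 = 26880 − 43008 + 21504 − 4096 + 256 = 1536.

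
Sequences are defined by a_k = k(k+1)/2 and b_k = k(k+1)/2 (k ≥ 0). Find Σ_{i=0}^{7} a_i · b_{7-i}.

252

The convolution is the x^7 coefficient of A(x)B(x).
Σ = 0·28 + 1·21 + 3·15 + 6·10 + 10·6 + 15·3 + 21·1 + 28·0 = 252.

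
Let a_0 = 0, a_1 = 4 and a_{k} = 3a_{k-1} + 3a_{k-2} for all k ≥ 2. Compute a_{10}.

535572

The ordinary generating function has denominator 1 - 3x - 3x^2.
Iterating the recurrence: a_0,…,a_{10} = 0, 4, 12, 48, 180, 684, 2592, 9828, 37260, 141264, 535572.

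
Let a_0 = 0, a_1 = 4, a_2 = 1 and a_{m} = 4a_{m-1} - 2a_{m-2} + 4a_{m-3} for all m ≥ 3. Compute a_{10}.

176

The ordinary generating function has denominator 1 - 4t + 2t^2 - 4t^3.
Iterating the recurrence: a_0,…,a_{10} = 0, 4, 1, -4, -2, 4, 4, 0, 8, 48, 176.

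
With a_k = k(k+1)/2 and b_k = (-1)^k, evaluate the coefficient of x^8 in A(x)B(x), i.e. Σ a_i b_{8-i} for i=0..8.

This is [x^8] in the product of the two ordinary generating functions.
Σ = 0·1 + 1·(-1) + 3·1 + 6·(-1) + 10·1 + 15·(-1) + 21·1 + 28·(-1) + 36·1 = 20.

20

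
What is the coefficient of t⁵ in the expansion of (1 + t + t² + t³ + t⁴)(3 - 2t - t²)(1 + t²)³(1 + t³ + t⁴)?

10

(1 + t + t² + t³ + t⁴) has coefficients 1,1,1,1,1 for degrees 0…4.
(3 - 2t - t²) has coefficients 3,-2,-1,0,0,0 for degrees 0…5.
Multiplying by (1 + t²)³ gives running coefficients 3,-2,8,-6,6,-6 for degrees 0…5.
Finally multiplying by (1 + t³ + t⁴), the product of all factors after the first has coefficients 3,-2,8,-3,7,0 for degrees 0…5.
[t⁵] = 1·0 + 1·7 + 1·(-3) + 1·8 + 1·(-2) = 10.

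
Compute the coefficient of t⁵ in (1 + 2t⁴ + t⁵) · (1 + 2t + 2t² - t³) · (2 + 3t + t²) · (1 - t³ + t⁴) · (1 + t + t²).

(1 + 2t⁴ + t⁵) has coefficients 1,0,0,0,2,1 for degrees 0…5.
(1 + 2t + 2t² - t³) has coefficients 1,2,2,-1,0,0 for degrees 0…5.
Multiplying by (2 + 3t + t²) gives running coefficients 2,7,11,6,-1,-1 for degrees 0…5.
Multiplying by (1 - t³ + t⁴) gives running coefficients 2,7,11,4,-6,-5 for degrees 0…5.
Finally multiplying by (1 + t + t²), the product of all factors after the first has coefficients 2,9,20,22,9,-7 for degrees 0…5.
[t⁵] = 1·(-7) + 2·9 + 1·2 = 13.

13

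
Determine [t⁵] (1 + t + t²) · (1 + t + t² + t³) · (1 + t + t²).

6

(1 + t + t²) has coefficients 1,1,1 for degrees 0…2.
(1 + t + t² + t³) has coefficients 1,1,1,1,0,0 for degrees 0…5.
Finally multiplying by (1 + t + t²), the product of all factors after the first has coefficients 1,2,3,3,2,1 for degrees 0…5.
[t⁵] = 1·1 + 1·2 + 1·3 = 6.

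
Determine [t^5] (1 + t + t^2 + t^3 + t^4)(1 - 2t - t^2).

(1 + t + t^2 + t^3 + t^4) has coefficients 1,1,1,1,1 for degrees 0…4.
(1 - 2t - t^2) has coefficients 1,-2,-1,0,0,0 for degrees 0…5.
[t^5] = 1·0 + 1·0 + 1·0 + 1·(-1) + 1·(-2) = -3.

-3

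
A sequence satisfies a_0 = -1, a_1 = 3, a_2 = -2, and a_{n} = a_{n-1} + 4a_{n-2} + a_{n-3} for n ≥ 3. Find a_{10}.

3703

The ordinary generating function has denominator 1 - q - 4q^2 - q^3.
Iterating the recurrence: a_0,…,a_{10} = -1, 3, -2, 9, 4, 38, 63, 219, 509, 1448, 3703.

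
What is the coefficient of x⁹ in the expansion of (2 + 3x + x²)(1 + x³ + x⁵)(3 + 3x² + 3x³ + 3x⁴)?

(2 + 3x + x²) has coefficients 2,3,1 for degrees 0…2.
(1 + x³ + x⁵) has coefficients 1,0,0,1,0,1,0,0,0,0 for degrees 0…9.
Finally multiplying by (3 + 3x² + 3x³ + 3x⁴), the product of all factors after the first has coefficients 3,0,3,6,3,6,3,6,3,3 for degrees 0…9.
[x⁹] = 2·3 + 3·3 + 1·6 = 21.

21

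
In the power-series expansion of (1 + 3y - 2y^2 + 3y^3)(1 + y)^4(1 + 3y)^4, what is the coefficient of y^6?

(1 + 3y - 2y^2 + 3y^3) has coefficients 1,3,-2,3 for degrees 0…3.
(1 + y)^4 has coefficients 1,4,6,4,1,0,0 for degrees 0…6.
Finally multiplying by (1 + 3y)^4, the product of all factors after the first has coefficients 1,16,108,400,886,1200,972 for degrees 0…6.
[y^6] = 1·972 + 3·1200 − 2·886 + 3·400 = 4000.

4000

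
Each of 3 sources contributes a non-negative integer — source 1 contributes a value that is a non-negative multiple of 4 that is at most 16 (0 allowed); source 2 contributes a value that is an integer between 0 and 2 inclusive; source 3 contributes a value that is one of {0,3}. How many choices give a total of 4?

The generating function for the choices is (1 + x^4 + x^8 + x^12 + x^16)·(1 + x + x^2)·(1 + x^3); the count is [x^4].
(1 + x^4 + x^8 + x^12 + x^16) has coefficients 1,0,0,0,1 for degrees 0…4.
(1 + x + x^2) has coefficients 1,1,1,0,0 for degrees 0…4.
Finally multiplying by (1 + x^3), the product of all factors after the first has coefficients 1,1,1,1,1 for degrees 0…4.
[x^4] = 1·1 + 1·1 = 2.

2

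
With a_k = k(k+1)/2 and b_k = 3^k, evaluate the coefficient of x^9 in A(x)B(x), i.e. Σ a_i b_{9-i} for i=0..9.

The convolution is the t^9 coefficient of A(t)B(t).
Σ = 0·19683 + 1·6561 + 3·2187 + 6·729 + 10·243 + 15·81 + 21·27 + 28·9 + 36·3 + 45·1 = 22113.

22113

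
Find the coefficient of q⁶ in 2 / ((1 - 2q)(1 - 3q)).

Partial fractions give a closed form: a_n = (-4)·2^n + (6)·3^n.
At n = 6: a_6 = 4118.

4118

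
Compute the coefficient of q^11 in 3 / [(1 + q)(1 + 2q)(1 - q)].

-8190

The denominator gives the recurrence a_n = −2a_(n−1) + a_(n−2) + 2a_(n−3) for n ≥ 3; the numerator fixes a_0 = 3, a_1 = -6, a_2 = 15.
Iterating: 3, -6, 15, -30, 63, -126, 255, -510, 1023, -2046, 4095, -8190, so a_11 = -8190.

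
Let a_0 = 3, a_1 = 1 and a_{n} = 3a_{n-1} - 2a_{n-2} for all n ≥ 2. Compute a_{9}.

The ordinary generating function has denominator 1 - 3x + 2x^2.
Iterating the recurrence: a_0,…,a_{9} = 3, 1, -3, -11, -27, -59, -123, -251, -507, -1019.

-1019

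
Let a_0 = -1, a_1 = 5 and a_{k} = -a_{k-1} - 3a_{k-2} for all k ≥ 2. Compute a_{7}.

17

The ordinary generating function has denominator 1 + z + 3z^2.
Iterating the recurrence: a_0,…,a_{7} = -1, 5, -2, -13, 19, 20, -77, 17.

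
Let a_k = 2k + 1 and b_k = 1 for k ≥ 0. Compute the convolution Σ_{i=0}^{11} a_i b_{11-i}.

This is [x^11] in the product of the two ordinary generating functions.
Σ = 1·1 + 3·1 + 5·1 + 7·1 + 9·1 + 11·1 + 13·1 + 15·1 + 17·1 + 19·1 + 21·1 + 23·1 = 144.

144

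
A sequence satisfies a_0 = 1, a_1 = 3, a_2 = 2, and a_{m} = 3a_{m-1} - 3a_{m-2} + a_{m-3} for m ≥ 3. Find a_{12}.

-173

The ordinary generating function has denominator 1 - 3z + 3z^2 - z^3.
Iterating the recurrence: a_0,…,a_{12} = 1, 3, 2, -2, -9, -19, -32, -48, -67, -89, -114, -142, -173.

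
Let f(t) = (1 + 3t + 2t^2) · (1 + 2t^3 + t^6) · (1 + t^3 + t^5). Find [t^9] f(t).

7

(1 + 3t + 2t^2) has coefficients 1,3,2 for degrees 0…2.
(1 + 2t^3 + t^6) has coefficients 1,0,0,2,0,0,1,0,0,0 for degrees 0…9.
Finally multiplying by (1 + t^3 + t^5), the product of all factors after the first has coefficients 1,0,0,3,0,1,3,0,2,1 for degrees 0…9.
[t^9] = 1·1 + 3·2 + 2·0 = 7.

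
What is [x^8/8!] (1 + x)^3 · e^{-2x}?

-2816

The EGF product rule gives c_8 = Σ_{k_1+k_2=8} C(8; k_1,k_2) · ∏ g_i(k_i), where (1+x)^3 gives the falling factorial (3)_k; e^{-2x} gives (-2)^k.
g_1(k) for k = 0…8: 1, 3, 6, 6, 0, 0, 0, 0, 0.
g_2(k) for k = 0…8: 1, -2, 4, -8, 16, -32, 64, -128, 256.
c_8 = Σ_k C(8,k)·g_1(k)·g_2(8−k) = 1·1·256 + 8·3·(-128) + 28·6·64 + 56·6·(-32) = 256 − 3072 + 10752 − 10752 = -2816.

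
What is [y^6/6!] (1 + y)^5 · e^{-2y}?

The EGF product rule gives c_6 = Σ_{k_1+k_2=6} C(6; k_1,k_2) · ∏ g_i(k_i), where (1+y)^5 gives the falling factorial (5)_k; e^{-2y} gives (-2)^k.
g_1(k) for k = 0…6: 1, 5, 20, 60, 120, 120, 0.
g_2(k) for k = 0…6: 1, -2, 4, -8, 16, -32, 64.
c_6 = Σ_k C(6,k)·g_1(k)·g_2(6−k) = 1·1·64 + 6·5·(-32) + 15·20·16 + 20·60·(-8) + 15·120·4 + 6·120·(-2) = 64 − 960 + 4800 − 9600 + 7200 − 1440 = 64.

64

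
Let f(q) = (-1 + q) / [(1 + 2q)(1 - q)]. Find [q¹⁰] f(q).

Partial fractions give a closed form: a_n = (-1)·(-2)^n.
At n = 10: a_10 = -1024.

-1024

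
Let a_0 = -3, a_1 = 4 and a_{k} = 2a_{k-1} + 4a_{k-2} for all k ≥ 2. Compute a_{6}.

The ordinary generating function has denominator 1 - 2q - 4q^2.
Iterating the recurrence: a_0,…,a_{6} = -3, 4, -4, 8, 0, 32, 64.

64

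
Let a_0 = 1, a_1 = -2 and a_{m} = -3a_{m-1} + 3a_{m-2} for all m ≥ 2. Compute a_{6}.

The ordinary generating function has denominator 1 + 3x - 3x^2.
Iterating the recurrence: a_0,…,a_{6} = 1, -2, 9, -33, 126, -477, 1809.

1809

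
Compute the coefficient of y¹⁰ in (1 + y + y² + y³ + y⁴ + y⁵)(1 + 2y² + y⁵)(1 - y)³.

-2

(1 + y + y² + y³ + y⁴ + y⁵) has coefficients 1,1,1,1,1,1 for degrees 0…5.
(1 + 2y² + y⁵) has coefficients 1,0,2,0,0,1,0,0,0,0,0 for degrees 0…10.
Finally multiplying by (1 - y)³, the product of all factors after the first has coefficients 1,-3,5,-7,6,-1,-3,3,-1,0,0 for degrees 0…10.
[y¹⁰] = 1·0 + 1·0 + 1·(-1) + 1·3 + 1·(-3) + 1·(-1) = -2.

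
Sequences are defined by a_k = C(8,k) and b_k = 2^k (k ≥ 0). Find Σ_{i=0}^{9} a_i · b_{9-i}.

This is [x^9] in the product of the two ordinary generating functions.
Σ = 1·512 + 8·256 + 28·128 + 56·64 + 70·32 + 56·16 + 28·8 + 8·4 + 1·2 + 0·1 = 13122.

13122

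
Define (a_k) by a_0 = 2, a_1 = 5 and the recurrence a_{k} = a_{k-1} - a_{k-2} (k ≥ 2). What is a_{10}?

-5

The ordinary generating function has denominator 1 - x + x^2.
Iterating the recurrence: a_0,…,a_{10} = 2, 5, 3, -2, -5, -3, 2, 5, 3, -2, -5.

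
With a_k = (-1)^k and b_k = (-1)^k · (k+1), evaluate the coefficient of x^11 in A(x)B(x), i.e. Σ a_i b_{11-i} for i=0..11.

-78

Write out a_i and b_{11-i} for i = 0,…,11 and sum the products.
Σ = 1·(-12) − 1·11 + 1·(-10) − 1·9 + 1·(-8) − 1·7 + 1·(-6) − 1·5 + 1·(-4) − 1·3 + 1·(-2) − 1·1 = -78.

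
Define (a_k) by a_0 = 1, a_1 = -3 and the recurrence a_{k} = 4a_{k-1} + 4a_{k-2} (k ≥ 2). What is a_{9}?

-547584

The ordinary generating function has denominator 1 - 4q - 4q^2.
Iterating the recurrence: a_0,…,a_{9} = 1, -3, -8, -44, -208, -1008, -4864, -23488, -113408, -547584.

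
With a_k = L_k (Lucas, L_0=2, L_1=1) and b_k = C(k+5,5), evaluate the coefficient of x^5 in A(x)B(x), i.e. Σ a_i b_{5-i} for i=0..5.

The convolution is the x^5 coefficient of A(x)B(x).
Σ = 2·252 + 1·126 + 3·56 + 4·21 + 7·6 + 11·1 = 935.

935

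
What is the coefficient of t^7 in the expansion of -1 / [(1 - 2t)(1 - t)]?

-255

The denominator gives the recurrence a_n = 3a_(n−1) − 2a_(n−2) for n ≥ 2; the numerator fixes a_0 = -1, a_1 = -3.
Iterating: -1, -3, -7, -15, -31, -63, -127, -255, so a_7 = -255.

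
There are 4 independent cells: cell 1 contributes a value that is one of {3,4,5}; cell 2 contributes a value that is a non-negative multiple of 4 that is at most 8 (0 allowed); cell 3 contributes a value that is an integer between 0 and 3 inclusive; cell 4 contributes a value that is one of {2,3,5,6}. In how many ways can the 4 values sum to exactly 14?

12

The generating function for the choices is (q³ + q⁴ + q⁵)·(1 + q⁴ + q⁸)·(1 + q + q² + q³)·(q² + q³ + q⁵ + q⁶); the count is [q¹⁴].
(q³ + q⁴ + q⁵) has coefficients 0,0,0,1,1,1 for degrees 0…5.
(1 + q⁴ + q⁸) has coefficients 1,0,0,0,1,0,0,0,1,0,0,0,0,0,0 for degrees 0…14.
Multiplying by (1 + q + q² + q³) gives running coefficients 1,1,1,1,1,1,1,1,1,1,1,1,0,0,0 for degrees 0…14.
Finally multiplying by (q² + q³ + q⁵ + q⁶), the product of all factors after the first has coefficients 0,0,1,2,2,3,4,4,4,4,4,4,4,4,3 for degrees 0…14.
[q¹⁴] = 1·4 + 1·4 + 1·4 = 12.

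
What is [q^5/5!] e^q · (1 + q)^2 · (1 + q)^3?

1546

The EGF product rule gives c_5 = Σ_{k_1+k_2+k_3=5} C(5; k_1,k_2,k_3) · ∏ g_i(k_i), where e^q gives (1)^k; (1+q)^2 gives the falling factorial (2)_k; (1+q)^3 gives the falling factorial (3)_k.
g_1(k) for k = 0…5: 1, 1, 1, 1, 1, 1.
g_2(k) for k = 0…5: 1, 2, 2, 0, 0, 0.
g_3(k) for k = 0…5: 1, 3, 6, 6, 0, 0.
First combine the last two factors: h(k) = Σ_j C(k,j)·g_2(j)·g_3(k−j) for k = 0…5: 1, 5, 20, 60, 120, 120.
c_5 = Σ_k C(5,k)·g_1(k)·h(5−k) = 1·1·120 + 5·1·120 + 10·1·60 + 10·1·20 + 5·1·5 + 1·1·1 = 120 + 600 + 600 + 200 + 25 + 1 = 1546.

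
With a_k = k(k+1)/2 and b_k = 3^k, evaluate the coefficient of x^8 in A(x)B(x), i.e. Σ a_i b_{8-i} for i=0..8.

7356

Write out a_i and b_{8-i} for i = 0,…,8 and sum the products.
Σ = 0·6561 + 1·2187 + 3·729 + 6·243 + 10·81 + 15·27 + 21·9 + 28·3 + 36·1 = 7356.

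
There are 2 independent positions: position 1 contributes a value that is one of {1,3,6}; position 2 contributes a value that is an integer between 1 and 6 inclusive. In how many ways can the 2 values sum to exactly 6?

The generating function for the choices is (x + x³ + x⁶)·(x + x² + x³ + x⁴ + x⁵ + x⁶); the count is [x⁶].
(x + x³ + x⁶) has coefficients 0,1,0,1,0,0,1 for degrees 0…6.
(x + x² + x³ + x⁴ + x⁵ + x⁶) has coefficients 0,1,1,1,1,1,1 for degrees 0…6.
[x⁶] = 1·1 + 1·1 + 1·0 = 2.

2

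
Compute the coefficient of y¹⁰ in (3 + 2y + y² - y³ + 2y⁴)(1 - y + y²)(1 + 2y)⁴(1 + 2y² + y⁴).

(3 + 2y + y² - y³ + 2y⁴) has coefficients 3,2,1,-1,2 for degrees 0…4.
(1 - y + y²) has coefficients 1,-1,1,0,0,0,0,0,0,0,0 for degrees 0…10.
Multiplying by (1 + 2y)⁴ gives running coefficients 1,7,17,16,8,16,16,0,0,0,0 for degrees 0…10.
Finally multiplying by (1 + 2y² + y⁴), the product of all factors after the first has coefficients 1,7,19,30,43,55,49,48,40,16,16 for degrees 0…10.
[y¹⁰] = 3·16 + 2·16 + 1·40 − 1·48 + 2·49 = 170.

170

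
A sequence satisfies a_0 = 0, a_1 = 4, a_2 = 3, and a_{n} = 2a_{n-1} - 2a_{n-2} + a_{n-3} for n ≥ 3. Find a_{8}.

The ordinary generating function has denominator 1 - 2z + 2z^2 - z^3.
Iterating the recurrence: a_0,…,a_{8} = 0, 4, 3, -2, -6, -5, 0, 4, 3.

3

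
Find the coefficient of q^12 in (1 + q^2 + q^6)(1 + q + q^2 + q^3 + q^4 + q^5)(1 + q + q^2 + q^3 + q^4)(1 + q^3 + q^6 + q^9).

28

(1 + q^2 + q^6) has coefficients 1,0,1,0,0,0,1 for degrees 0…6.
(1 + q + q^2 + q^3 + q^4 + q^5) has coefficients 1,1,1,1,1,1,0,0,0,0,0,0,0 for degrees 0…12.
Multiplying by (1 + q + q^2 + q^3 + q^4) gives running coefficients 1,2,3,4,5,5,4,3,2,1,0,0,0 for degrees 0…12.
Finally multiplying by (1 + q^3 + q^6 + q^9), the product of all factors after the first has coefficients 1,2,3,5,7,8,9,10,10,10,10,10,9 for degrees 0…12.
[q^12] = 1·9 + 1·10 + 1·9 = 28.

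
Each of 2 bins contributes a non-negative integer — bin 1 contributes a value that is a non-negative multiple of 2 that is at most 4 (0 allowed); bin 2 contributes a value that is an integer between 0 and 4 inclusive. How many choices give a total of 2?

2

The generating function for the choices is (1 + x^2 + x^4)·(1 + x + x^2 + x^3 + x^4); the count is [x^2].
(1 + x^2 + x^4) has coefficients 1,0,1 for degrees 0…2.
(1 + x + x^2 + x^3 + x^4) has coefficients 1,1,1 for degrees 0…2.
[x^2] = 1·1 + 1·1 = 2.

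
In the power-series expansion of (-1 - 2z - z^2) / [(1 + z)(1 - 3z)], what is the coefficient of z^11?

-236196

The denominator gives the recurrence a_n = 2a_(n−1) + 3a_(n−2) for n ≥ 3; the numerator fixes a_0 = -1, a_1 = -4, a_2 = -12.
Iterating: -1, -4, -12, -36, -108, -324, -972, -2916, -8748, -26244, -78732, -236196, so a_11 = -236196.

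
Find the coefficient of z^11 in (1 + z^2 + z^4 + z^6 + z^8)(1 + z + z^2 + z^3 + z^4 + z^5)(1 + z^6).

5

(1 + z^2 + z^4 + z^6 + z^8) has coefficients 1,0,1,0,1,0,1,0,1 for degrees 0…8.
(1 + z + z^2 + z^3 + z^4 + z^5) has coefficients 1,1,1,1,1,1,0,0,0,0,0,0 for degrees 0…11.
Finally multiplying by (1 + z^6), the product of all factors after the first has coefficients 1,1,1,1,1,1,1,1,1,1,1,1 for degrees 0…11.
[z^11] = 1·1 + 1·1 + 1·1 + 1·1 + 1·1 = 5.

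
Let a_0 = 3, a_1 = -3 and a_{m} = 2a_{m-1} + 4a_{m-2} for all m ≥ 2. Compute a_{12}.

208896

The ordinary generating function has denominator 1 - 2q - 4q^2.
Iterating the recurrence: a_0,…,a_{12} = 3, -3, 6, 0, 24, 48, 192, 576, 1920, 6144, 19968, 64512, 208896.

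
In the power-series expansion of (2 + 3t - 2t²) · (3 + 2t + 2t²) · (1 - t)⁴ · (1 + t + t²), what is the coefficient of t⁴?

-6

(2 + 3t - 2t²) has coefficients 2,3,-2 for degrees 0…2.
(3 + 2t + 2t²) has coefficients 3,2,2,0,0 for degrees 0…4.
Multiplying by (1 - t)⁴ gives running coefficients 3,-10,12,-8,7 for degrees 0…4.
Finally multiplying by (1 + t + t²), the product of all factors after the first has coefficients 3,-7,5,-6,11 for degrees 0…4.
[t⁴] = 2·11 + 3·(-6) − 2·5 = -6.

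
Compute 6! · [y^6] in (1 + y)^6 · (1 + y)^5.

332640

The EGF product rule gives c_6 = Σ_{k_1+k_2=6} C(6; k_1,k_2) · ∏ g_i(k_i), where (1+y)^6 gives the falling factorial (6)_k; (1+y)^5 gives the falling factorial (5)_k.
g_1(k) for k = 0…6: 1, 6, 30, 120, 360, 720, 720.
g_2(k) for k = 0…6: 1, 5, 20, 60, 120, 120, 0.
c_6 = Σ_k C(6,k)·g_1(k)·g_2(6−k) = 6·6·120 + 15·30·120 + 20·120·60 + 15·360·20 + 6·720·5 + 1·720·1 = 4320 + 54000 + 144000 + 108000 + 21600 + 720 = 332640.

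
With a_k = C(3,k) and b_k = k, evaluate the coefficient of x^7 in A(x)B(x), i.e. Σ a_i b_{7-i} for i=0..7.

This is [x^7] in the product of the two ordinary generating functions.
Σ = 1·7 + 3·6 + 3·5 + 1·4 + 0·3 + 0·2 + 0·1 + 0·0 = 44.

44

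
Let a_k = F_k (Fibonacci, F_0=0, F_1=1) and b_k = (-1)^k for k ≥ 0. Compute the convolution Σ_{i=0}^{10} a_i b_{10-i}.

33

Write out a_i and b_{10-i} for i = 0,…,10 and sum the products.
Σ = 0·1 + 1·(-1) + 1·1 + 2·(-1) + 3·1 + 5·(-1) + 8·1 + 13·(-1) + 21·1 + 34·(-1) + 55·1 = 33.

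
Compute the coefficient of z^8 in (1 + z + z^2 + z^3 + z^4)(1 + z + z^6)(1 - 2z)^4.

17

(1 + z + z^2 + z^3 + z^4) has coefficients 1,1,1,1,1 for degrees 0…4.
(1 + z + z^6) has coefficients 1,1,0,0,0,0,1,0,0 for degrees 0…8.
Finally multiplying by (1 - 2z)^4, the product of all factors after the first has coefficients 1,-7,16,-8,-16,16,1,-8,24 for degrees 0…8.
[z^8] = 1·24 + 1·(-8) + 1·1 + 1·16 + 1·(-16) = 17.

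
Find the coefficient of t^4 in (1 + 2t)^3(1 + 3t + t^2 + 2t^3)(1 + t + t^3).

(1 + 2t)^3 has coefficients 1,6,12,8 for degrees 0…3.
(1 + 3t + t^2 + 2t^3) has coefficients 1,3,1,2,0 for degrees 0…4.
Finally multiplying by (1 + t + t^3), the product of all factors after the first has coefficients 1,4,4,4,5 for degrees 0…4.
[t^4] = 1·5 + 6·4 + 12·4 + 8·4 = 109.

109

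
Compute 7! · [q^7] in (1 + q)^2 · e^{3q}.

The EGF product rule gives c_7 = Σ_{k_1+k_2=7} C(7; k_1,k_2) · ∏ g_i(k_i), where (1+q)^2 gives the falling factorial (2)_k; e^{3q} gives (3)^k.
g_1(k) for k = 0…7: 1, 2, 2, 0, 0, 0, 0, 0.
g_2(k) for k = 0…7: 1, 3, 9, 27, 81, 243, 729, 2187.
c_7 = Σ_k C(7,k)·g_1(k)·g_2(7−k) = 1·1·2187 + 7·2·729 + 21·2·243 = 2187 + 10206 + 10206 = 22599.

22599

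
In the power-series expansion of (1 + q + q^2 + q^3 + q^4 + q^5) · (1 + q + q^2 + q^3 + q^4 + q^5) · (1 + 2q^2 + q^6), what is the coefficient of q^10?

(1 + q + q^2 + q^3 + q^4 + q^5) has coefficients 1,1,1,1,1,1 for degrees 0…5.
(1 + q + q^2 + q^3 + q^4 + q^5) has coefficients 1,1,1,1,1,1,0,0,0,0,0 for degrees 0…10.
Finally multiplying by (1 + 2q^2 + q^6), the product of all factors after the first has coefficients 1,1,3,3,3,3,3,3,1,1,1 for degrees 0…10.
[q^10] = 1·1 + 1·1 + 1·1 + 1·3 + 1·3 + 1·3 = 12.

12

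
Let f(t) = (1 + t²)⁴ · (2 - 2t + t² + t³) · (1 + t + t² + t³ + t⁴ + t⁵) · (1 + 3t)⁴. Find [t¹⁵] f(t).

(1 + t²)⁴ has coefficients 1,0,4,0,6,0,4,0,1 for degrees 0…8.
(2 - 2t + t² + t³) has coefficients 2,-2,1,1,0,0,0,0,0,0,0,0,0,0,0,0 for degrees 0…15.
Multiplying by (1 + t + t² + t³ + t⁴ + t⁵) gives running coefficients 2,0,1,2,2,2,0,2,1,0,0,0,0,0,0,0 for degrees 0…15.
Finally multiplying by (1 + 3t)⁴, the product of all factors after the first has coefficients 2,24,109,230,242,242,429,488,403,282,270,270,81,0,0,0 for degrees 0…15.
[t¹⁵] = 1·0 + 4·0 + 6·270 + 4·282 + 1·488 = 3236.

3236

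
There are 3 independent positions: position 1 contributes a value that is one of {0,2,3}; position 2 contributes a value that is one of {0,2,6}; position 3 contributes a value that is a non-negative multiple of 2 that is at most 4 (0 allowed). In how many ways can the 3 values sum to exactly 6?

4

The generating function for the choices is (1 + z² + z³)·(1 + z² + z⁶)·(1 + z² + z⁴); the count is [z⁶].
(1 + z² + z³) has coefficients 1,0,1,1 for degrees 0…3.
(1 + z² + z⁶) has coefficients 1,0,1,0,0,0,1 for degrees 0…6.
Finally multiplying by (1 + z² + z⁴), the product of all factors after the first has coefficients 1,0,2,0,2,0,2 for degrees 0…6.
[z⁶] = 1·2 + 1·2 + 1·0 = 4.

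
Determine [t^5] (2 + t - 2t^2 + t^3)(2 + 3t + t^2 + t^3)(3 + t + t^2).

-2

(2 + t - 2t^2 + t^3) has coefficients 2,1,-2,1 for degrees 0…3.
(2 + 3t + t^2 + t^3) has coefficients 2,3,1,1,0,0 for degrees 0…5.
Finally multiplying by (3 + t + t^2), the product of all factors after the first has coefficients 6,11,8,7,2,1 for degrees 0…5.
[t^5] = 2·1 + 1·2 − 2·7 + 1·8 = -2.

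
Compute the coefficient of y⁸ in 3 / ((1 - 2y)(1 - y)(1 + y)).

Partial fractions give a closed form: a_n = (4)·2^n + (-3/2)·1^n + (1/2)·(-1)^n.
At n = 8: a_8 = 1023.

1023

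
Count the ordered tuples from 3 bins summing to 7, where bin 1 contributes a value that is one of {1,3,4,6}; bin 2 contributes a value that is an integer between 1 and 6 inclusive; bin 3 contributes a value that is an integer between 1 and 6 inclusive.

The generating function for the choices is (t + t^3 + t^4 + t^6)·(t + t^2 + t^3 + t^4 + t^5 + t^6)·(t + t^2 + t^3 + t^4 + t^5 + t^6); the count is [t^7].
(t + t^3 + t^4 + t^6) has coefficients 0,1,0,1,1,0,1 for degrees 0…6.
(t + t^2 + t^3 + t^4 + t^5 + t^6) has coefficients 0,1,1,1,1,1,1,0 for degrees 0…7.
Finally multiplying by (t + t^2 + t^3 + t^4 + t^5 + t^6), the product of all factors after the first has coefficients 0,0,1,2,3,4,5,6 for degrees 0…7.
[t^7] = 1·5 + 1·3 + 1·2 + 1·0 = 10.

10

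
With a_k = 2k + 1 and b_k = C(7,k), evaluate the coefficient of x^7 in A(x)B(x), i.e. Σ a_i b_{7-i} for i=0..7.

1024

The convolution is the t^7 coefficient of A(t)B(t).
Σ = 1·1 + 3·7 + 5·21 + 7·35 + 9·35 + 11·21 + 13·7 + 15·1 = 1024.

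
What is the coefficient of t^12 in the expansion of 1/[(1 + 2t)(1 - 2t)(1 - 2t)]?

The denominator gives the recurrence a_n = 2a_(n−1) + 4a_(n−2) − 8a_(n−3) for n ≥ 3; the numerator fixes a_0 = 1, a_1 = 2, a_2 = 8.
Iterating: 1, 2, 8, 16, 48, 96, 256, 512, 1280, 2560, 6144, 12288, 28672, so a_12 = 28672.

28672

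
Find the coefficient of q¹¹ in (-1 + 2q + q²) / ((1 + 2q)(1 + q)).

The denominator gives the recurrence a_n = −3a_(n−1) − 2a_(n−2) for n ≥ 3; the numerator fixes a_0 = -1, a_1 = 5, a_2 = -12.
Iterating: -1, 5, -12, 26, -54, 110, -222, 446, -894, 1790, -3582, 7166, so a_11 = 7166.

7166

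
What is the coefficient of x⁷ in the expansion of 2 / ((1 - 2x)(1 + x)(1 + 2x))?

The denominator gives the recurrence a_n = −a_(n−1) + 4a_(n−2) + 4a_(n−3) for n ≥ 3; the numerator fixes a_0 = 2, a_1 = -2, a_2 = 10.
Iterating: 2, -2, 10, -10, 42, -42, 170, -170, so a_7 = -170.

-170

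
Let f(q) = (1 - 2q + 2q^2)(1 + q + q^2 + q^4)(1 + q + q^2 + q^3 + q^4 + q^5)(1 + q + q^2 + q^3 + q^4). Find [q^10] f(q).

13

(1 - 2q + 2q^2) has coefficients 1,-2,2 for degrees 0…2.
(1 + q + q^2 + q^4) has coefficients 1,1,1,0,1,0,0,0,0,0,0 for degrees 0…10.
Multiplying by (1 + q + q^2 + q^3 + q^4 + q^5) gives running coefficients 1,2,3,3,4,4,3,2,1,1,0 for degrees 0…10.
Finally multiplying by (1 + q + q^2 + q^3 + q^4), the product of all factors after the first has coefficients 1,3,6,9,13,16,17,16,14,11,7 for degrees 0…10.
[q^10] = 1·7 − 2·11 + 2·14 = 13.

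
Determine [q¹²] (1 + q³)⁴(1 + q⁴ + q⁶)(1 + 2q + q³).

(1 + q³)⁴ has coefficients 1,0,0,4,0,0,6,0,0,4,0,0,1 for degrees 0…12.
(1 + q⁴ + q⁶) has coefficients 1,0,0,0,1,0,1,0,0,0,0,0,0 for degrees 0…12.
Finally multiplying by (1 + 2q + q³), the product of all factors after the first has coefficients 1,2,0,1,1,2,1,3,0,1,0,0,0 for degrees 0…12.
[q¹²] = 1·0 + 4·1 + 6·1 + 4·1 + 1·1 = 15.

15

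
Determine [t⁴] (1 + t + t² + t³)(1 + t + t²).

2

(1 + t + t² + t³) has coefficients 1,1,1,1 for degrees 0…3.
(1 + t + t²) has coefficients 1,1,1,0,0 for degrees 0…4.
[t⁴] = 1·0 + 1·0 + 1·1 + 1·1 = 2.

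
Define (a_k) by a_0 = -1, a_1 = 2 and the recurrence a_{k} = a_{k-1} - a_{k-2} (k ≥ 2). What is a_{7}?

The ordinary generating function has denominator 1 - z + z^2.
Iterating the recurrence: a_0,…,a_{7} = -1, 2, 3, 1, -2, -3, -1, 2.

2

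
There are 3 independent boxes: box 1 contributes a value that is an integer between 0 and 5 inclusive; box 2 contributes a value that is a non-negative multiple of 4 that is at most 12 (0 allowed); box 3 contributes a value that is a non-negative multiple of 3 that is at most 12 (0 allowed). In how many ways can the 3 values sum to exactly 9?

The generating function for the choices is (1 + y + y^2 + y^3 + y^4 + y^5)·(1 + y^4 + y^8 + y^12)·(1 + y^3 + y^6 + y^9 + y^12); the count is [y^9].
(1 + y + y^2 + y^3 + y^4 + y^5) has coefficients 1,1,1,1,1,1 for degrees 0…5.
(1 + y^4 + y^8 + y^12) has coefficients 1,0,0,0,1,0,0,0,1,0 for degrees 0…9.
Finally multiplying by (1 + y^3 + y^6 + y^9 + y^12), the product of all factors after the first has coefficients 1,0,0,1,1,0,1,1,1,1 for degrees 0…9.
[y^9] = 1·1 + 1·1 + 1·1 + 1·1 + 1·0 + 1·1 = 5.

5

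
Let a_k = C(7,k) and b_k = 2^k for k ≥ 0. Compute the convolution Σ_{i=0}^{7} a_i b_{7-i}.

This is [x^7] in the product of the two ordinary generating functions.
Σ = 1·128 + 7·64 + 21·32 + 35·16 + 35·8 + 21·4 + 7·2 + 1·1 = 2187.

2187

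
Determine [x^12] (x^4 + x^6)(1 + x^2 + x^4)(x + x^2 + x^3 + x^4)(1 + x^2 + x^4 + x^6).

11

(x^4 + x^6) has coefficients 0,0,0,0,1,0,1 for degrees 0…6.
(1 + x^2 + x^4) has coefficients 1,0,1,0,1,0,0,0,0,0,0,0,0 for degrees 0…12.
Multiplying by (x + x^2 + x^3 + x^4) gives running coefficients 0,1,1,2,2,2,2,1,1,0,0,0,0 for degrees 0…12.
Finally multiplying by (1 + x^2 + x^4 + x^6), the product of all factors after the first has coefficients 0,1,1,3,3,5,5,6,6,5,5,3,3 for degrees 0…12.
[x^12] = 1·6 + 1·5 = 11.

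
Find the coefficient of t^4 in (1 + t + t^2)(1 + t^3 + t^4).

(1 + t + t^2) has coefficients 1,1,1 for degrees 0…2.
(1 + t^3 + t^4) has coefficients 1,0,0,1,1 for degrees 0…4.
[t^4] = 1·1 + 1·1 + 1·0 = 2.

2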